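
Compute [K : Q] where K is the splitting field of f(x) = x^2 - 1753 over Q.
[K : Q] = 2

f(x) = x^2 - 1753 factors as (x - √1753)(x + √1753). The splitting field is K = Q(√1753). Since 1753 is squarefree and > 1, it is not a perfect square, so x^2 - 1753 is irreducible over Q and [Q(√1753) : Q] = 2. Hence [K : Q] = 2.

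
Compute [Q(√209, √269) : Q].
[Q(√209, √269) : Q] = 4

[Q(√209):Q] = 2 (min poly x^2 - 209, irreducible since 209 is squarefree > 1). For the top step, suppose √269 ∈ Q(√209), say √269 = c + d√209 with c, d ∈ Q. Squaring: 269 = c^2 + 209d^2 + 2cd√209. Since √209 ∉ Q this forces 2cd = 0. If d = 0 then √269 = c ∈ Q, contradicting 269 squarefree > 1. If c = 0 then 269 = 209d^2, so 209·269 = (209d)^2 is a perfect square in Q — but 209·269 = 56221 is not a perfect square (since 209 and 269 are distinct squarefree integers). Contradiction. Hence √269 ∉ Q(√209), so x^2 - 269 stays irreducible over Q(√209) and [Q(√209, √269) : Q(√209)] = 2. By the tower law, [Q(√209, √269) : Q] = 2 · 2 = 4.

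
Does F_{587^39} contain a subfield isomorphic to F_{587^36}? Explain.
No: F_{587^36} is not a subfield of F_{587^39}

F_{p^m} embeds in F_{p^n} iff m | n. Here 36 ∤ 39 (since 39 = 1·36 + 3 with remainder 3 ≠ 0), so F_{587^36} is not a subfield of F_{587^39}. Equivalently: if it were, the tower law would give 36 = [F_{587^36}:F_587] dividing [F_{587^39}:F_587] = 39, contradiction.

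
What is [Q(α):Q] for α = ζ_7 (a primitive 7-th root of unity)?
[Q(α):Q] = 6

The minimal polynomial of ζ_7 over Q is the 7-th cyclotomic polynomial Φ_7(x), which is irreducible over Q and has degree φ(7) = 6. Hence [Q(α):Q] = φ(7) = 6.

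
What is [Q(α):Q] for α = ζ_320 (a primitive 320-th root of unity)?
[Q(α):Q] = 128

The minimal polynomial of ζ_320 over Q is the 320-th cyclotomic polynomial Φ_320(x), which is irreducible over Q and has degree φ(320) = 128. Hence [Q(α):Q] = φ(320) = 128.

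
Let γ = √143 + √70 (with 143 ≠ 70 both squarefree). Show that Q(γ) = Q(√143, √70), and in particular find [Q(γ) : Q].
[Q(γ) : Q] = 4 (equivalently, Q(γ) = Q(√143, √70))

Obviously Q(γ) ⊆ Q(√143, √70), and [Q(√143, √70):Q] = 4 (since 143, 70 are distinct squarefree integers > 1 with 10010 not a perfect square). To show equality we compute the minimal polynomial of γ. From γ = √143 + √70: γ^2 = 143 + 2√(10010) + 70 = 213 + 2√(10010), so γ^2 - 213 = 2√(10010); squaring, (γ^2 - 213)^2 = 4·10010, i.e. γ^4 - 426γ^2 + 45369 - 40040 = 0, i.e. γ^4 - 426γ^2 + 5329 = 0. So γ is a root of x^4 - 426x^2 + 5329. This polynomial is irreducible over Q: it has no rational root (each ±√143 ± √70 is irrational), and any factorization into two quadratics over Q would force √(10010) ∈ Q (pairing opposite roots) or √143, √70 ∈ Q (other pairings), all impossible. Hence [Q(γ):Q] = 4 = [Q(√143, √70):Q], so Q(γ) = Q(√143, √70).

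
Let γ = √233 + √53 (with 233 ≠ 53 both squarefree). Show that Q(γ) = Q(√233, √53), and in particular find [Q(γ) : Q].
[Q(γ) : Q] = 4 (equivalently, Q(γ) = Q(√233, √53))

Obviously Q(γ) ⊆ Q(√233, √53), and [Q(√233, √53):Q] = 4 (since 233, 53 are distinct squarefree integers > 1 with 12349 not a perfect square). To show equality we compute the minimal polynomial of γ. From γ = √233 + √53: γ^2 = 233 + 2√(12349) + 53 = 286 + 2√(12349), so γ^2 - 286 = 2√(12349); squaring, (γ^2 - 286)^2 = 4·12349, i.e. γ^4 - 572γ^2 + 81796 - 49396 = 0, i.e. γ^4 - 572γ^2 + 32400 = 0. So γ is a root of x^4 - 572x^2 + 32400. This polynomial is irreducible over Q: it has no rational root (each ±√233 ± √53 is irrational), and any factorization into two quadratics over Q would force √(12349) ∈ Q (pairing opposite roots) or √233, √53 ∈ Q (other pairings), all impossible. Hence [Q(γ):Q] = 4 = [Q(√233, √53):Q], so Q(γ) = Q(√233, √53).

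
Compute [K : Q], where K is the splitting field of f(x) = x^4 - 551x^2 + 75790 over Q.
[K : Q] = 4

Solving the quadratic in x^2: x^2 = (551 ± √(551^2 - 4·75790))/2 = (551 ± √441)/2 = (551 ± 21)/2, giving x^2 = 286 or x^2 = 265. So f(x) = (x^2 - 286)(x^2 - 265) and the roots of f are ±√286, ±√265. Hence the splitting field is K = Q(√286, √265). Since 286 and 265 are distinct squarefree integers > 1, their product 75790 is not a perfect square, so √265 ∉ Q(√286). By the tower law [K:Q] = [Q(√286,√265):Q(√286)] · [Q(√286):Q] = 2 · 2 = 4.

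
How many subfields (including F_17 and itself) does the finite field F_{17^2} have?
F_{17^2} has 2 subfields

The subfields of F_{p^n} are exactly the fields F_{p^d} for d | n (each is the fixed field of the unique index-d subgroup of Gal(F_{p^n}/F_p) ≅ Z/nZ). The divisors of n = 2 are {1, 2}, giving 2 subfields: F_{17^1}, F_{17^2}.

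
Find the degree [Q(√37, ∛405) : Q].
[Q(√37, ∛405) : Q] = 6

Let L = Q(√37, ∛405). Since Q(√37) ⊂ L and [Q(√37):Q] = 2, the tower law gives 2 | [L:Q]. Likewise Q(∛405) ⊂ L with [Q(∛405):Q] = 3 (because 405 is not a perfect cube), so 3 | [L:Q]. As gcd(2,3) = 1, [L:Q] is divisible by 6. Conversely L is generated over Q by √37 and ∛405, so [L:Q] ≤ 2·3 = 6. Therefore [Q(√37, ∛405) : Q] = 6.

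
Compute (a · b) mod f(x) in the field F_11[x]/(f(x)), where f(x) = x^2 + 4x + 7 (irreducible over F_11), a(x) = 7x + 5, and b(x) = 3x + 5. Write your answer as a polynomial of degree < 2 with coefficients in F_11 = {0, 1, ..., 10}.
a · b ≡ 10x + 10 (mod f(x))

Multiply in F_11[x]: a(x)·b(x) = (7x + 5)·(3x + 5) = 10x^2 + 6x + 3. This has degree ≥ 2, so divide by f(x) over F_11: 10x^2 + 6x + 3 = (10)·(x^2 + 4x + 7) + (10x + 10). Hence a·b ≡ 10x + 10 (mod f). (F_11[x]/(f) is a field with 11^2 = 121 elements since f is irreducible of degree 2.)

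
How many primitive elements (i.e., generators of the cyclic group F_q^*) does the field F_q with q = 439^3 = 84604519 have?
There are φ(84604518) = 26516160 primitive elements

F_q^* is cyclic of order q - 1 = 84604518. A cyclic group of order m has exactly φ(m) generators. Here m = 84604518 = 2 · 3^2 · 31^2 · 67 · 73, so the number of primitive elements is φ(84604518) = 26516160.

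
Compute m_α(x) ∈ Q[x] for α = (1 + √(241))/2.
m_α(x) = x^2 - x - 60

From 2α - 1 = √(241), squaring gives (2α - 1)^2 = 241, i.e. 4α^2 - 4α + 1 = 241, so α^2 - α + (1 - 241)/4 = 0. Since 241 ≡ 1 (mod 4), (1 - 241)/4 = -60 ∈ Z. The polynomial x^2 - x - 60 has discriminant 1 - 4·(-60) = 241, which is not a perfect square in Q (d = 241 is squarefree and ≠ 1), so x^2 - x - 60 is irreducible over Q. It is the minimal polynomial of α.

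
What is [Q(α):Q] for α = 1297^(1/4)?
[Q(α):Q] = 4

α is a root of x^4 - 1297. By Eisenstein's criterion at the prime p = 1297 (which divides the constant term 1297 but p^2 = 1682209 does not, since 1297 is squarefree), x^4 - 1297 is irreducible over Q. Hence [Q(α):Q] = 4.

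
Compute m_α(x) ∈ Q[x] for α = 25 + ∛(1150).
m_α(x) = x^3 - 75x^2 + 1875x - 16775

Set β = α - 25 = ∛(1150), so β^3 = 1150. Then (α - 25)^3 - 1150 = 0, i.e. α is a root of g(x) = (x - 25)^3 - 1150 = x^3 - 75x^2 + 1875x - 16775. Since g(x) = h(x - 25) where h(x) = x^3 - 1150, and h is irreducible over Q (because 1150 is not a perfect cube, so h has no rational root, and a monic cubic with no rational root is irreducible), g is also irreducible (irreducibility is preserved under the substitution x → x - 25). Hence m_α(x) = x^3 - 75x^2 + 1875x - 16775.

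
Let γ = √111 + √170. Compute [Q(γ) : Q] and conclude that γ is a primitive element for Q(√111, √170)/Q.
[Q(γ) : Q] = 4 (equivalently, Q(γ) = Q(√111, √170))

Obviously Q(γ) ⊆ Q(√111, √170), and [Q(√111, √170):Q] = 4 (since 111, 170 are distinct squarefree integers > 1 with 18870 not a perfect square). To show equality we compute the minimal polynomial of γ. From γ = √111 + √170: γ^2 = 111 + 2√(18870) + 170 = 281 + 2√(18870), so γ^2 - 281 = 2√(18870); squaring, (γ^2 - 281)^2 = 4·18870, i.e. γ^4 - 562γ^2 + 78961 - 75480 = 0, i.e. γ^4 - 562γ^2 + 3481 = 0. So γ is a root of x^4 - 562x^2 + 3481. This polynomial is irreducible over Q: it has no rational root (each ±√111 ± √170 is irrational), and any factorization into two quadratics over Q would force √(18870) ∈ Q (pairing opposite roots) or √111, √170 ∈ Q (other pairings), all impossible. Hence [Q(γ):Q] = 4 = [Q(√111, √170):Q], so Q(γ) = Q(√111, √170).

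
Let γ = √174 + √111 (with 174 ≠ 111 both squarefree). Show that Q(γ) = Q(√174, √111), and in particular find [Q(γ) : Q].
[Q(γ) : Q] = 4 (equivalently, Q(γ) = Q(√174, √111))

Obviously Q(γ) ⊆ Q(√174, √111), and [Q(√174, √111):Q] = 4 (since 174, 111 are distinct squarefree integers > 1 with 19314 not a perfect square). To show equality we compute the minimal polynomial of γ. From γ = √174 + √111: γ^2 = 174 + 2√(19314) + 111 = 285 + 2√(19314), so γ^2 - 285 = 2√(19314); squaring, (γ^2 - 285)^2 = 4·19314, i.e. γ^4 - 570γ^2 + 81225 - 77256 = 0, i.e. γ^4 - 570γ^2 + 3969 = 0. So γ is a root of x^4 - 570x^2 + 3969. This polynomial is irreducible over Q: it has no rational root (each ±√174 ± √111 is irrational), and any factorization into two quadratics over Q would force √(19314) ∈ Q (pairing opposite roots) or √174, √111 ∈ Q (other pairings), all impossible. Hence [Q(γ):Q] = 4 = [Q(√174, √111):Q], so Q(γ) = Q(√174, √111).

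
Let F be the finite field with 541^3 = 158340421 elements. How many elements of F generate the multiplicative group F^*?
There are φ(158340420) = 36189504 primitive elements

F_q^* is cyclic of order q - 1 = 158340420. A cyclic group of order m has exactly φ(m) generators. Here m = 158340420 = 2^2 · 3^4 · 5 · 7 · 13963, so the number of primitive elements is φ(158340420) = 36189504.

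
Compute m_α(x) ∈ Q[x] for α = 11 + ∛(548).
m_α(x) = x^3 - 33x^2 + 363x - 1879

Set β = α - 11 = ∛(548), so β^3 = 548. Then (α - 11)^3 - 548 = 0, i.e. α is a root of g(x) = (x - 11)^3 - 548 = x^3 - 33x^2 + 363x - 1879. Since g(x) = h(x - 11) where h(x) = x^3 - 548, and h is irreducible over Q (because 548 is not a perfect cube, so h has no rational root, and a monic cubic with no rational root is irreducible), g is also irreducible (irreducibility is preserved under the substitution x → x - 11). Hence m_α(x) = x^3 - 33x^2 + 363x - 1879.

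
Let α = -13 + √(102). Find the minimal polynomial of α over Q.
m_α(x) = x^2 + 26x + 67

From α + 13 = √(102), squaring gives (α + 13)^2 = 102, i.e. α^2 + 26α + 169 = 102, so α^2 + 26α + 67 = 0. The discriminant of x^2 + 26x + 67 is (26)^2 - 4·(67) = 676 - 268 = 408, and 4·(102) is not a perfect square in Q since 102 is squarefree and ≠ 1. Hence x^2 + 26x + 67 is irreducible over Q and is the minimal polynomial of α.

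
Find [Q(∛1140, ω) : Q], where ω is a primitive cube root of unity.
[Q(∛1140, ω) : Q] = 6

[Q(∛1140):Q] = 3 (min poly x^3 - 1140, irreducible since 1140 is not a perfect cube). [Q(ω):Q] = 2 (min poly x^2 + x + 1). Since Q(∛1140) ⊂ R and ω ∉ R, we have ω ∉ Q(∛1140), so x^2 + x + 1 remains irreducible over Q(∛1140) and [Q(∛1140, ω) : Q(∛1140)] = 2. By the tower law, [Q(∛1140, ω) : Q] = 3 · 2 = 6. (In fact Q(∛1140, ω) is the splitting field of x^3 - 1140 over Q.)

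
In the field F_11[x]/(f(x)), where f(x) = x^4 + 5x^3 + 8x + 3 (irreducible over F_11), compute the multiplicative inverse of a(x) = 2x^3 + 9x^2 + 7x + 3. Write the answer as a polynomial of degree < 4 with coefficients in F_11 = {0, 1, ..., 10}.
a(x)^(-1) ≡ 4x^3 + 7x^2 + 10x + 10 (mod f(x))

Since f is irreducible over F_11, F_11[x]/(f) is a field and a(x) ≠ 0 has an inverse. Apply the extended Euclidean algorithm to f(x) and a(x) in F_11[x]: f(x) = (6x + 3)·a(x) + (8x^2 + 2x + 5);  a(x) = (3x + 10)·(8x^2 + 2x + 5) + (5x + 8);  (8x^2 + 2x + 5) = (6x + 4)·(5x + 8) + (6). The last nonzero remainder is the constant 6 = gcd(f, a) in F_11. Back-substituting through the division chain expresses 6 = s(x)·a(x) + t(x)·f(x) with s(x) ≡ 2x^3 + 9x^2 + 5x + 5 (mod f), so (2x^3 + 9x^2 + 5x + 5)·a(x) ≡ 6 (mod f). Multiplying by 6^(-1) ≡ 2 in F_11 gives a(x)^(-1) ≡ 2·(2x^3 + 9x^2 + 5x + 5) ≡ 4x^3 + 7x^2 + 10x + 10 (mod f). Check: (2x^3 + 9x^2 + 7x + 3)·(4x^3 + 7x^2 + 10x + 10) = 8x^6 + 6x^5 + x^4 + 6x^3 + 5x^2 + x + 8 ≡ 1 (mod x^4 + 5x^3 + 8x + 3).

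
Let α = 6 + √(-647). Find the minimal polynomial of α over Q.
m_α(x) = x^2 - 12x + 683

From α - 6 = √(-647), squaring gives (α - 6)^2 = -647, i.e. α^2 - 12α + 36 = -647, so α^2 - 12α + 683 = 0. The discriminant of x^2 - 12x + 683 is (-12)^2 - 4·(683) = 144 - 2732 = -2588, and 4·(-647) is not a perfect square in Q since -647 is squarefree and ≠ 1. Hence x^2 - 12x + 683 is irreducible over Q and is the minimal polynomial of α.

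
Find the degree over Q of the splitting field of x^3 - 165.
[K : Q] = 6

The roots of x^3 - 165 are ∛165, ω∛165, ω^2∛165 where ω = e^(2πi/3) is a primitive cube root of unity, so K = Q(∛165, ω). Now [Q(∛165):Q] = 3 (since 165 is not a perfect cube, x^3 - 165 is irreducible) and [Q(ω):Q] = 2. Both 2 and 3 divide [K:Q], and [K:Q] ≤ 3·2 = 6, so [K:Q] = 6. (Equivalently: Q(∛165) ⊂ R but ω ∉ R, so [K : Q(∛165)] = 2.)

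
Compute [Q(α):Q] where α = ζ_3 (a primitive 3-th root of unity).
[Q(α):Q] = 2

The minimal polynomial of ζ_3 over Q is the 3-th cyclotomic polynomial Φ_3(x), which is irreducible over Q and has degree φ(3) = 2. Hence [Q(α):Q] = φ(3) = 2.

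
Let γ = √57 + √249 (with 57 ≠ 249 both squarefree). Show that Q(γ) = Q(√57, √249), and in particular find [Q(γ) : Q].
[Q(γ) : Q] = 4 (equivalently, Q(γ) = Q(√57, √249))

Obviously Q(γ) ⊆ Q(√57, √249), and [Q(√57, √249):Q] = 4 (since 57, 249 are distinct squarefree integers > 1 with 14193 not a perfect square). To show equality we compute the minimal polynomial of γ. From γ = √57 + √249: γ^2 = 57 + 2√(14193) + 249 = 306 + 2√(14193), so γ^2 - 306 = 2√(14193); squaring, (γ^2 - 306)^2 = 4·14193, i.e. γ^4 - 612γ^2 + 93636 - 56772 = 0, i.e. γ^4 - 612γ^2 + 36864 = 0. So γ is a root of x^4 - 612x^2 + 36864. This polynomial is irreducible over Q: it has no rational root (each ±√57 ± √249 is irrational), and any factorization into two quadratics over Q would force √(14193) ∈ Q (pairing opposite roots) or √57, √249 ∈ Q (other pairings), all impossible. Hence [Q(γ):Q] = 4 = [Q(√57, √249):Q], so Q(γ) = Q(√57, √249).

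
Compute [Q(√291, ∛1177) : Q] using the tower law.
[Q(√291, ∛1177) : Q] = 6

Let L = Q(√291, ∛1177). Since Q(√291) ⊂ L and [Q(√291):Q] = 2, the tower law gives 2 | [L:Q]. Likewise Q(∛1177) ⊂ L with [Q(∛1177):Q] = 3 (because 1177 is not a perfect cube), so 3 | [L:Q]. As gcd(2,3) = 1, [L:Q] is divisible by 6. Conversely L is generated over Q by √291 and ∛1177, so [L:Q] ≤ 2·3 = 6. Therefore [Q(√291, ∛1177) : Q] = 6.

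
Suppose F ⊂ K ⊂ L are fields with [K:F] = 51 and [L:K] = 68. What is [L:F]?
[L:F] = 3468

The tower law says that for any tower of field extensions F ⊂ K ⊂ L with finite degrees, [L:F] = [L:K] · [K:F]. Here this gives [L:F] = 68 · 51 = 3468.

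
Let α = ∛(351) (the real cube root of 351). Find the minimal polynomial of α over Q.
m_α(x) = x^3 - 351

α satisfies α^3 = 351, so x^3 - 351 annihilates α. By the rational root test, a rational root p/q (in lowest terms) of x^3 - 351 would satisfy p^3 = 351 q^3, forcing q = 1 and p^3 = 351; but 351 is not a perfect cube, contradiction. A monic cubic over Q with no rational root is irreducible (any nontrivial factorization would include a linear factor). Hence x^3 - 351 is the minimal polynomial of α, and in particular [Q(α):Q] = 3.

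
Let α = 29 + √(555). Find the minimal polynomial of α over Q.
m_α(x) = x^2 - 58x + 286

From α - 29 = √(555), squaring gives (α - 29)^2 = 555, i.e. α^2 - 58α + 841 = 555, so α^2 - 58α + 286 = 0. The discriminant of x^2 - 58x + 286 is (-58)^2 - 4·(286) = 3364 - 1144 = 2220, and 4·(555) is not a perfect square in Q since 555 is squarefree and ≠ 1. Hence x^2 - 58x + 286 is irreducible over Q and is the minimal polynomial of α.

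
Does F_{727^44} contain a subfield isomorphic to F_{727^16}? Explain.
No: F_{727^16} is not a subfield of F_{727^44}

F_{p^m} embeds in F_{p^n} iff m | n. Here 16 ∤ 44 (since 44 = 2·16 + 12 with remainder 12 ≠ 0), so F_{727^16} is not a subfield of F_{727^44}. Equivalently: if it were, the tower law would give 16 = [F_{727^16}:F_727] dividing [F_{727^44}:F_727] = 44, contradiction.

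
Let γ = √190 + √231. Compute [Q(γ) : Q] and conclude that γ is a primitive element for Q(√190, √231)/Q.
[Q(γ) : Q] = 4 (equivalently, Q(γ) = Q(√190, √231))

Obviously Q(γ) ⊆ Q(√190, √231), and [Q(√190, √231):Q] = 4 (since 190, 231 are distinct squarefree integers > 1 with 43890 not a perfect square). To show equality we compute the minimal polynomial of γ. From γ = √190 + √231: γ^2 = 190 + 2√(43890) + 231 = 421 + 2√(43890), so γ^2 - 421 = 2√(43890); squaring, (γ^2 - 421)^2 = 4·43890, i.e. γ^4 - 842γ^2 + 177241 - 175560 = 0, i.e. γ^4 - 842γ^2 + 1681 = 0. So γ is a root of x^4 - 842x^2 + 1681. This polynomial is irreducible over Q: it has no rational root (each ±√190 ± √231 is irrational), and any factorization into two quadratics over Q would force √(43890) ∈ Q (pairing opposite roots) or √190, √231 ∈ Q (other pairings), all impossible. Hence [Q(γ):Q] = 4 = [Q(√190, √231):Q], so Q(γ) = Q(√190, √231).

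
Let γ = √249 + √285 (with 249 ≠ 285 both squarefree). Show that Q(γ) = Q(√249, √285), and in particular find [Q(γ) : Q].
[Q(γ) : Q] = 4 (equivalently, Q(γ) = Q(√249, √285))

Obviously Q(γ) ⊆ Q(√249, √285), and [Q(√249, √285):Q] = 4 (since 249, 285 are distinct squarefree integers > 1 with 70965 not a perfect square). To show equality we compute the minimal polynomial of γ. From γ = √249 + √285: γ^2 = 249 + 2√(70965) + 285 = 534 + 2√(70965), so γ^2 - 534 = 2√(70965); squaring, (γ^2 - 534)^2 = 4·70965, i.e. γ^4 - 1068γ^2 + 285156 - 283860 = 0, i.e. γ^4 - 1068γ^2 + 1296 = 0. So γ is a root of x^4 - 1068x^2 + 1296. This polynomial is irreducible over Q: it has no rational root (each ±√249 ± √285 is irrational), and any factorization into two quadratics over Q would force √(70965) ∈ Q (pairing opposite roots) or √249, √285 ∈ Q (other pairings), all impossible. Hence [Q(γ):Q] = 4 = [Q(√249, √285):Q], so Q(γ) = Q(√249, √285).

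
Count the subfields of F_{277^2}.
F_{277^2} has 2 subfields

The subfields of F_{p^n} are exactly the fields F_{p^d} for d | n (each is the fixed field of the unique index-d subgroup of Gal(F_{p^n}/F_p) ≅ Z/nZ). The divisors of n = 2 are {1, 2}, giving 2 subfields: F_{277^1}, F_{277^2}.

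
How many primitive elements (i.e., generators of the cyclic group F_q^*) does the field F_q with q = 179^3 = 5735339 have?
There are φ(5735338) = 2429856 primitive elements

F_q^* is cyclic of order q - 1 = 5735338. A cyclic group of order m has exactly φ(m) generators. Here m = 5735338 = 2 · 7 · 89 · 4603, so the number of primitive elements is φ(5735338) = 2429856.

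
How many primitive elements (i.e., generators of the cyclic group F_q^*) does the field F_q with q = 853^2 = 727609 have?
There are φ(727608) = 201600 primitive elements

F_q^* is cyclic of order q - 1 = 727608. A cyclic group of order m has exactly φ(m) generators. Here m = 727608 = 2^3 · 3 · 7 · 61 · 71, so the number of primitive elements is φ(727608) = 201600.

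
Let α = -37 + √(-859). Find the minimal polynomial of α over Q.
m_α(x) = x^2 + 74x + 2228

From α + 37 = √(-859), squaring gives (α + 37)^2 = -859, i.e. α^2 + 74α + 1369 = -859, so α^2 + 74α + 2228 = 0. The discriminant of x^2 + 74x + 2228 is (74)^2 - 4·(2228) = 5476 - 8912 = -3436, and 4·(-859) is not a perfect square in Q since -859 is squarefree and ≠ 1. Hence x^2 + 74x + 2228 is irreducible over Q and is the minimal polynomial of α.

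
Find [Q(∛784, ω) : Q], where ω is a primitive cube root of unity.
[Q(∛784, ω) : Q] = 6

[Q(∛784):Q] = 3 (min poly x^3 - 784, irreducible since 784 is not a perfect cube). [Q(ω):Q] = 2 (min poly x^2 + x + 1). Since Q(∛784) ⊂ R and ω ∉ R, we have ω ∉ Q(∛784), so x^2 + x + 1 remains irreducible over Q(∛784) and [Q(∛784, ω) : Q(∛784)] = 2. By the tower law, [Q(∛784, ω) : Q] = 3 · 2 = 6. (In fact Q(∛784, ω) is the splitting field of x^3 - 784 over Q.)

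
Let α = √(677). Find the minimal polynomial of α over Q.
m_α(x) = x^2 - 677

α satisfies α^2 - 677 = 0, so x^2 - 677 annihilates α. Since d = 677 is squarefree and ≠ 1, it is not a perfect square in Q, so x^2 - 677 has no rational root and is therefore irreducible over Q (a degree-2 polynomial over a field is irreducible iff it has no root). Hence m_α(x) = x^2 - 677.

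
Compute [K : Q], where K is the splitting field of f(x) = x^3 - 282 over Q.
[K : Q] = 6

The roots of x^3 - 282 are ∛282, ω∛282, ω^2∛282 where ω = e^(2πi/3) is a primitive cube root of unity, so K = Q(∛282, ω). Now [Q(∛282):Q] = 3 (since 282 is not a perfect cube, x^3 - 282 is irreducible) and [Q(ω):Q] = 2. Both 2 and 3 divide [K:Q], and [K:Q] ≤ 3·2 = 6, so [K:Q] = 6. (Equivalently: Q(∛282) ⊂ R but ω ∉ R, so [K : Q(∛282)] = 2.)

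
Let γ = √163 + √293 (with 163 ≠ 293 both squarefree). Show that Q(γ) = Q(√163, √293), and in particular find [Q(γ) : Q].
[Q(γ) : Q] = 4 (equivalently, Q(γ) = Q(√163, √293))

Obviously Q(γ) ⊆ Q(√163, √293), and [Q(√163, √293):Q] = 4 (since 163, 293 are distinct squarefree integers > 1 with 47759 not a perfect square). To show equality we compute the minimal polynomial of γ. From γ = √163 + √293: γ^2 = 163 + 2√(47759) + 293 = 456 + 2√(47759), so γ^2 - 456 = 2√(47759); squaring, (γ^2 - 456)^2 = 4·47759, i.e. γ^4 - 912γ^2 + 207936 - 191036 = 0, i.e. γ^4 - 912γ^2 + 16900 = 0. So γ is a root of x^4 - 912x^2 + 16900. This polynomial is irreducible over Q: it has no rational root (each ±√163 ± √293 is irrational), and any factorization into two quadratics over Q would force √(47759) ∈ Q (pairing opposite roots) or √163, √293 ∈ Q (other pairings), all impossible. Hence [Q(γ):Q] = 4 = [Q(√163, √293):Q], so Q(γ) = Q(√163, √293).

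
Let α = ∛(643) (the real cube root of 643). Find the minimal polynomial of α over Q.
m_α(x) = x^3 - 643

α satisfies α^3 = 643, so x^3 - 643 annihilates α. By the rational root test, a rational root p/q (in lowest terms) of x^3 - 643 would satisfy p^3 = 643 q^3, forcing q = 1 and p^3 = 643; but 643 is not a perfect cube, contradiction. A monic cubic over Q with no rational root is irreducible (any nontrivial factorization would include a linear factor). Hence x^3 - 643 is the minimal polynomial of α, and in particular [Q(α):Q] = 3.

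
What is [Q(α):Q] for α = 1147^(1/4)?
[Q(α):Q] = 4

α is a root of x^4 - 1147. By Eisenstein's criterion at the prime p = 31 (which divides the constant term 1147 but p^2 = 961 does not, since 1147 is squarefree), x^4 - 1147 is irreducible over Q. Hence [Q(α):Q] = 4.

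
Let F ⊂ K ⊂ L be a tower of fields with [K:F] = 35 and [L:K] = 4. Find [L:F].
[L:F] = 140

The tower law says that for any tower of field extensions F ⊂ K ⊂ L with finite degrees, [L:F] = [L:K] · [K:F]. Here this gives [L:F] = 4 · 35 = 140.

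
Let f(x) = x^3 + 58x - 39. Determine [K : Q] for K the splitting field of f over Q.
[K : Q] = 6

By the rational root test, any rational root of the monic integer polynomial f(x) = x^3 + 58x - 39 must be an integer dividing the constant term -39, i.e. one of ±{1, 3, 13, 39}. Evaluating: f(1) = 20, f(-1) = -98, f(3) = 162, f(-3) = -240, f(13) = 2912, f(-13) = -2990, f(39) = 61542, f(-39) = -61620; none is 0, so f has no rational root and is therefore irreducible over Q (a cubic with no linear factor over a field is irreducible). For an irreducible cubic, the Galois group is A_3 or S_3 according as the discriminant disc(f) = -4a^3 - 27b^2 = -4·(58)^3 - 27·(-39)^2 = -821515 is or is not a square in Q. Here disc(f) = -821515 is not a perfect square in Q, so the Galois group of f over Q is not contained in A_3 and must be all of S_3. The splitting field has degree |S_3| = 6 over Q, so [K : Q] = 6.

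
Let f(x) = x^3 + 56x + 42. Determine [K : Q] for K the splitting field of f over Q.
[K : Q] = 6

By the rational root test, any rational root of the monic integer polynomial f(x) = x^3 + 56x + 42 must be an integer dividing the constant term 42, i.e. one of ±{1, 2, 3, 6, 7, 14, 21, 42}. Evaluating: f(1) = 99, f(-1) = -15, f(2) = 162, f(-2) = -78, f(3) = 237, f(-3) = -153, f(6) = 594, f(-6) = -510, f(7) = 777, f(-7) = -693, f(14) = 3570, f(-14) = -3486, f(21) = 10479, f(-21) = -10395, f(42) = 76482, f(-42) = -76398; none is 0, so f has no rational root and is therefore irreducible over Q (a cubic with no linear factor over a field is irreducible). For an irreducible cubic, the Galois group is A_3 or S_3 according as the discriminant disc(f) = -4a^3 - 27b^2 = -4·(56)^3 - 27·(42)^2 = -750092 is or is not a square in Q. Here disc(f) = -750092 is not a perfect square in Q, so the Galois group of f over Q is not contained in A_3 and must be all of S_3. The splitting field has degree |S_3| = 6 over Q, so [K : Q] = 6.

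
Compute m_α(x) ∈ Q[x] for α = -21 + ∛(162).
m_α(x) = x^3 + 63x^2 + 1323x + 9099

Set β = α + 21 = ∛(162), so β^3 = 162. Then (α + 21)^3 - 162 = 0, i.e. α is a root of g(x) = (x + 21)^3 - 162 = x^3 + 63x^2 + 1323x + 9099. Since g(x) = h(x + 21) where h(x) = x^3 - 162, and h is irreducible over Q (because 162 is not a perfect cube, so h has no rational root, and a monic cubic with no rational root is irreducible), g is also irreducible (irreducibility is preserved under the substitution x → x + 21). Hence m_α(x) = x^3 + 63x^2 + 1323x + 9099.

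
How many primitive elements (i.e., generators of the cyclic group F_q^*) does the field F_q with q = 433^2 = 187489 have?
There are φ(187488) = 51840 primitive elements

F_q^* is cyclic of order q - 1 = 187488. A cyclic group of order m has exactly φ(m) generators. Here m = 187488 = 2^5 · 3^3 · 7 · 31, so the number of primitive elements is φ(187488) = 51840.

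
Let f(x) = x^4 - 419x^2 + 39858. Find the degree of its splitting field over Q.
[K : Q] = 4

Solving the quadratic in x^2: x^2 = (419 ± √(419^2 - 4·39858))/2 = (419 ± √16129)/2 = (419 ± 127)/2, giving x^2 = 273 or x^2 = 146. So f(x) = (x^2 - 273)(x^2 - 146) and the roots of f are ±√273, ±√146. Hence the splitting field is K = Q(√273, √146). Since 273 and 146 are distinct squarefree integers > 1, their product 39858 is not a perfect square, so √146 ∉ Q(√273). By the tower law [K:Q] = [Q(√273,√146):Q(√273)] · [Q(√273):Q] = 2 · 2 = 4.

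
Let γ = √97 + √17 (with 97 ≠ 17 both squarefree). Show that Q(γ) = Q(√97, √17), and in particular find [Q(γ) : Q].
[Q(γ) : Q] = 4 (equivalently, Q(γ) = Q(√97, √17))

Obviously Q(γ) ⊆ Q(√97, √17), and [Q(√97, √17):Q] = 4 (since 97, 17 are distinct squarefree integers > 1 with 1649 not a perfect square). To show equality we compute the minimal polynomial of γ. From γ = √97 + √17: γ^2 = 97 + 2√(1649) + 17 = 114 + 2√(1649), so γ^2 - 114 = 2√(1649); squaring, (γ^2 - 114)^2 = 4·1649, i.e. γ^4 - 228γ^2 + 12996 - 6596 = 0, i.e. γ^4 - 228γ^2 + 6400 = 0. So γ is a root of x^4 - 228x^2 + 6400. This polynomial is irreducible over Q: it has no rational root (each ±√97 ± √17 is irrational), and any factorization into two quadratics over Q would force √(1649) ∈ Q (pairing opposite roots) or √97, √17 ∈ Q (other pairings), all impossible. Hence [Q(γ):Q] = 4 = [Q(√97, √17):Q], so Q(γ) = Q(√97, √17).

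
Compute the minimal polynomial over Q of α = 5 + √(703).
m_α(x) = x^2 - 10x - 678

From α - 5 = √(703), squaring gives (α - 5)^2 = 703, i.e. α^2 - 10α + 25 = 703, so α^2 - 10α - 678 = 0. The discriminant of x^2 - 10x - 678 is (-10)^2 - 4·(-678) = 100 + 2712 = 2812, and 4·(703) is not a perfect square in Q since 703 is squarefree and ≠ 1. Hence x^2 - 10x - 678 is irreducible over Q and is the minimal polynomial of α.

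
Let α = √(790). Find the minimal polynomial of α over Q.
m_α(x) = x^2 - 790

α satisfies α^2 - 790 = 0, so x^2 - 790 annihilates α. Since d = 790 is squarefree and ≠ 1, it is not a perfect square in Q, so x^2 - 790 has no rational root and is therefore irreducible over Q (a degree-2 polynomial over a field is irreducible iff it has no root). Hence m_α(x) = x^2 - 790.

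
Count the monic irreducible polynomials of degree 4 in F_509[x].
There are 16780676370 monic irreducible polynomials of degree 4 over F_509

Each element of F_{509^4} that lies in no proper subfield is a root of exactly one monic irreducible of degree 4 over F_509, and each such polynomial has 4 distinct roots in F_{509^4}. By Möbius inversion the count is N_509(4) = (1/4) Σ_{d|4} μ(4/d) · 509^d = (1/4)(μ(4)·509^1 + μ(2)·509^2 + μ(1)·509^4) = 67122705480/4 = 16780676370.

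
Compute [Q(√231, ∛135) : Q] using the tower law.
[Q(√231, ∛135) : Q] = 6

Let L = Q(√231, ∛135). Since Q(√231) ⊂ L and [Q(√231):Q] = 2, the tower law gives 2 | [L:Q]. Likewise Q(∛135) ⊂ L with [Q(∛135):Q] = 3 (because 135 is not a perfect cube), so 3 | [L:Q]. As gcd(2,3) = 1, [L:Q] is divisible by 6. Conversely L is generated over Q by √231 and ∛135, so [L:Q] ≤ 2·3 = 6. Therefore [Q(√231, ∛135) : Q] = 6.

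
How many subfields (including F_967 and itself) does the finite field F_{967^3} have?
F_{967^3} has 2 subfields

The subfields of F_{p^n} are exactly the fields F_{p^d} for d | n (each is the fixed field of the unique index-d subgroup of Gal(F_{p^n}/F_p) ≅ Z/nZ). The divisors of n = 3 are {1, 3}, giving 2 subfields: F_{967^1}, F_{967^3}.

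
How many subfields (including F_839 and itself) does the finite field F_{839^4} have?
F_{839^4} has 3 subfields

The subfields of F_{p^n} are exactly the fields F_{p^d} for d | n (each is the fixed field of the unique index-d subgroup of Gal(F_{p^n}/F_p) ≅ Z/nZ). The divisors of n = 4 are {1, 2, 4}, giving 3 subfields: F_{839^1}, F_{839^2}, F_{839^4}.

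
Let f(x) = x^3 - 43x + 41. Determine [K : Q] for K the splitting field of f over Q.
[K : Q] = 6

By the rational root test, any rational root of the monic integer polynomial f(x) = x^3 - 43x + 41 must be an integer dividing the constant term 41, i.e. one of ±{1, 41}. Evaluating: f(1) = -1, f(-1) = 83, f(41) = 67199, f(-41) = -67117; none is 0, so f has no rational root and is therefore irreducible over Q (a cubic with no linear factor over a field is irreducible). For an irreducible cubic, the Galois group is A_3 or S_3 according as the discriminant disc(f) = -4a^3 - 27b^2 = -4·(-43)^3 - 27·(41)^2 = 272641 is or is not a square in Q. Here disc(f) = 272641 is not a perfect square in Q, so the Galois group of f over Q is not contained in A_3 and must be all of S_3. The splitting field has degree |S_3| = 6 over Q, so [K : Q] = 6.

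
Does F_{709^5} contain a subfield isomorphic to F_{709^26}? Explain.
No: F_{709^26} is not a subfield of F_{709^5}

F_{p^m} embeds in F_{p^n} iff m | n. Here 26 ∤ 5 (since 5 = 0·26 + 5 with remainder 5 ≠ 0), so F_{709^26} is not a subfield of F_{709^5}. Equivalently: if it were, the tower law would give 26 = [F_{709^26}:F_709] dividing [F_{709^5}:F_709] = 5, contradiction.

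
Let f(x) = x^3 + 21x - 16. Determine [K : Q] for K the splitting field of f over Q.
[K : Q] = 6

By the rational root test, any rational root of the monic integer polynomial f(x) = x^3 + 21x - 16 must be an integer dividing the constant term -16, i.e. one of ±{1, 2, 4, 8, 16}. Evaluating: f(1) = 6, f(-1) = -38, f(2) = 34, f(-2) = -66, f(4) = 132, f(-4) = -164, f(8) = 664, f(-8) = -696, f(16) = 4416, f(-16) = -4448; none is 0, so f has no rational root and is therefore irreducible over Q (a cubic with no linear factor over a field is irreducible). For an irreducible cubic, the Galois group is A_3 or S_3 according as the discriminant disc(f) = -4a^3 - 27b^2 = -4·(21)^3 - 27·(-16)^2 = -43956 is or is not a square in Q. Here disc(f) = -43956 is not a perfect square in Q, so the Galois group of f over Q is not contained in A_3 and must be all of S_3. The splitting field has degree |S_3| = 6 over Q, so [K : Q] = 6.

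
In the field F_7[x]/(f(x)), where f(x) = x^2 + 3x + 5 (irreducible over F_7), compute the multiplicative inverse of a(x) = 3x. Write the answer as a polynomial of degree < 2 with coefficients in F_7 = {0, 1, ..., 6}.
a(x)^(-1) ≡ 6x + 4 (mod f(x))

Since f is irreducible over F_7, F_7[x]/(f) is a field and a(x) ≠ 0 has an inverse. Apply the extended Euclidean algorithm to f(x) and a(x) in F_7[x]: f(x) = (5x + 1)·a(x) + (5). The last nonzero remainder is the constant 5 = gcd(f, a) in F_7. Back-substituting through the division chain expresses 5 = s(x)·a(x) + t(x)·f(x) with s(x) ≡ 2x + 6 (mod f), so (2x + 6)·a(x) ≡ 5 (mod f). Multiplying by 5^(-1) ≡ 3 in F_7 gives a(x)^(-1) ≡ 3·(2x + 6) ≡ 6x + 4 (mod f). Check: (3x)·(6x + 4) = 4x^2 + 5x ≡ 1 (mod x^2 + 3x + 5).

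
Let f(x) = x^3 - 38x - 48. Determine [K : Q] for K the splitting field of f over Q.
[K : Q] = 6

By the rational root test, any rational root of the monic integer polynomial f(x) = x^3 - 38x - 48 must be an integer dividing the constant term -48, i.e. one of ±{1, 2, 3, 4, 6, 8, 12, 16, 24, 48}. Evaluating: f(1) = -85, f(-1) = -11, f(2) = -116, f(-2) = 20, f(3) = -135, f(-3) = 39, f(4) = -136, f(-4) = 40, f(6) = -60, f(-6) = -36, f(8) = 160, f(-8) = -256, f(12) = 1224, f(-12) = -1320, f(16) = 3440, f(-16) = -3536, f(24) = 12864, f(-24) = -12960, f(48) = 108720, f(-48) = -108816; none is 0, so f has no rational root and is therefore irreducible over Q (a cubic with no linear factor over a field is irreducible). For an irreducible cubic, the Galois group is A_3 or S_3 according as the discriminant disc(f) = -4a^3 - 27b^2 = -4·(-38)^3 - 27·(-48)^2 = 157280 is or is not a square in Q. Here disc(f) = 157280 is not a perfect square in Q, so the Galois group of f over Q is not contained in A_3 and must be all of S_3. The splitting field has degree |S_3| = 6 over Q, so [K : Q] = 6.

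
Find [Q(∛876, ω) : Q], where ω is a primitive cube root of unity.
[Q(∛876, ω) : Q] = 6

[Q(∛876):Q] = 3 (min poly x^3 - 876, irreducible since 876 is not a perfect cube). [Q(ω):Q] = 2 (min poly x^2 + x + 1). Since Q(∛876) ⊂ R and ω ∉ R, we have ω ∉ Q(∛876), so x^2 + x + 1 remains irreducible over Q(∛876) and [Q(∛876, ω) : Q(∛876)] = 2. By the tower law, [Q(∛876, ω) : Q] = 3 · 2 = 6. (In fact Q(∛876, ω) is the splitting field of x^3 - 876 over Q.)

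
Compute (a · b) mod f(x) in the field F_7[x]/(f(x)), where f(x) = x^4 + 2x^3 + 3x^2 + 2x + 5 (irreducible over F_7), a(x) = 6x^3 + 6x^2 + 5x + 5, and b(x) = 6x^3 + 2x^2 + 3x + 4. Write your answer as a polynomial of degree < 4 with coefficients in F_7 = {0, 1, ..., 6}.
a · b ≡ 5x^3 + x^2 + x + 6 (mod f(x))

Multiply in F_7[x]: a(x)·b(x) = (6x^3 + 6x^2 + 5x + 5)·(6x^3 + 2x^2 + 3x + 4) = x^6 + 6x^5 + 4x^4 + 5x^3 + 6. This has degree ≥ 4, so divide by f(x) over F_7: x^6 + 6x^5 + 4x^4 + 5x^3 + 6 = (x^2 + 4x)·(x^4 + 2x^3 + 3x^2 + 2x + 5) + (5x^3 + x^2 + x + 6). Hence a·b ≡ 5x^3 + x^2 + x + 6 (mod f). (F_7[x]/(f) is a field with 7^4 = 2401 elements since f is irreducible of degree 4.)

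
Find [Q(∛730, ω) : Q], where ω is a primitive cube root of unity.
[Q(∛730, ω) : Q] = 6

[Q(∛730):Q] = 3 (min poly x^3 - 730, irreducible since 730 is not a perfect cube). [Q(ω):Q] = 2 (min poly x^2 + x + 1). Since Q(∛730) ⊂ R and ω ∉ R, we have ω ∉ Q(∛730), so x^2 + x + 1 remains irreducible over Q(∛730) and [Q(∛730, ω) : Q(∛730)] = 2. By the tower law, [Q(∛730, ω) : Q] = 3 · 2 = 6. (In fact Q(∛730, ω) is the splitting field of x^3 - 730 over Q.)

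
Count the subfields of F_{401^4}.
F_{401^4} has 3 subfields

The subfields of F_{p^n} are exactly the fields F_{p^d} for d | n (each is the fixed field of the unique index-d subgroup of Gal(F_{p^n}/F_p) ≅ Z/nZ). The divisors of n = 4 are {1, 2, 4}, giving 3 subfields: F_{401^1}, F_{401^2}, F_{401^4}.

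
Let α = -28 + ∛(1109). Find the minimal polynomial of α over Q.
m_α(x) = x^3 + 84x^2 + 2352x + 20843

Set β = α + 28 = ∛(1109), so β^3 = 1109. Then (α + 28)^3 - 1109 = 0, i.e. α is a root of g(x) = (x + 28)^3 - 1109 = x^3 + 84x^2 + 2352x + 20843. Since g(x) = h(x + 28) where h(x) = x^3 - 1109, and h is irreducible over Q (because 1109 is not a perfect cube, so h has no rational root, and a monic cubic with no rational root is irreducible), g is also irreducible (irreducibility is preserved under the substitution x → x + 28). Hence m_α(x) = x^3 + 84x^2 + 2352x + 20843.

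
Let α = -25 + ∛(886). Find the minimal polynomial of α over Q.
m_α(x) = x^3 + 75x^2 + 1875x + 14739

Set β = α + 25 = ∛(886), so β^3 = 886. Then (α + 25)^3 - 886 = 0, i.e. α is a root of g(x) = (x + 25)^3 - 886 = x^3 + 75x^2 + 1875x + 14739. Since g(x) = h(x + 25) where h(x) = x^3 - 886, and h is irreducible over Q (because 886 is not a perfect cube, so h has no rational root, and a monic cubic with no rational root is irreducible), g is also irreducible (irreducibility is preserved under the substitution x → x + 25). Hence m_α(x) = x^3 + 75x^2 + 1875x + 14739.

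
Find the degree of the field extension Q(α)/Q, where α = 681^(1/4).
[Q(α):Q] = 4

α is a root of x^4 - 681. By Eisenstein's criterion at the prime p = 3 (which divides the constant term 681 but p^2 = 9 does not, since 681 is squarefree), x^4 - 681 is irreducible over Q. Hence [Q(α):Q] = 4.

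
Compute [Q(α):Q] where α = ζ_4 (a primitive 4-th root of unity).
[Q(α):Q] = 2

The minimal polynomial of ζ_4 over Q is the 4-th cyclotomic polynomial Φ_4(x), which is irreducible over Q and has degree φ(4) = 2. Hence [Q(α):Q] = φ(4) = 2.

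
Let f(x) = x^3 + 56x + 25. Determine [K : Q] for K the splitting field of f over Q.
[K : Q] = 6

By the rational root test, any rational root of the monic integer polynomial f(x) = x^3 + 56x + 25 must be an integer dividing the constant term 25, i.e. one of ±{1, 5, 25}. Evaluating: f(1) = 82, f(-1) = -32, f(5) = 430, f(-5) = -380, f(25) = 17050, f(-25) = -17000; none is 0, so f has no rational root and is therefore irreducible over Q (a cubic with no linear factor over a field is irreducible). For an irreducible cubic, the Galois group is A_3 or S_3 according as the discriminant disc(f) = -4a^3 - 27b^2 = -4·(56)^3 - 27·(25)^2 = -719339 is or is not a square in Q. Here disc(f) = -719339 is not a perfect square in Q, so the Galois group of f over Q is not contained in A_3 and must be all of S_3. The splitting field has degree |S_3| = 6 over Q, so [K : Q] = 6.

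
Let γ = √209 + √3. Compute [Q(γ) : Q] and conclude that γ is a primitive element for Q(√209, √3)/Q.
[Q(γ) : Q] = 4 (equivalently, Q(γ) = Q(√209, √3))

Obviously Q(γ) ⊆ Q(√209, √3), and [Q(√209, √3):Q] = 4 (since 209, 3 are distinct squarefree integers > 1 with 627 not a perfect square). To show equality we compute the minimal polynomial of γ. From γ = √209 + √3: γ^2 = 209 + 2√(627) + 3 = 212 + 2√(627), so γ^2 - 212 = 2√(627); squaring, (γ^2 - 212)^2 = 4·627, i.e. γ^4 - 424γ^2 + 44944 - 2508 = 0, i.e. γ^4 - 424γ^2 + 42436 = 0. So γ is a root of x^4 - 424x^2 + 42436. This polynomial is irreducible over Q: it has no rational root (each ±√209 ± √3 is irrational), and any factorization into two quadratics over Q would force √(627) ∈ Q (pairing opposite roots) or √209, √3 ∈ Q (other pairings), all impossible. Hence [Q(γ):Q] = 4 = [Q(√209, √3):Q], so Q(γ) = Q(√209, √3).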